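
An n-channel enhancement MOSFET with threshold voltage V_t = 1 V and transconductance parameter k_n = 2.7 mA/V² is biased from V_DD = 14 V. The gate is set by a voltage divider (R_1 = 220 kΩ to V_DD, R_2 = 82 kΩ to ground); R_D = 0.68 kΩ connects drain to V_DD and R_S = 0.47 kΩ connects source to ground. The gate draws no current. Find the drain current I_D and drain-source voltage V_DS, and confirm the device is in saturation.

V_G = V_DD·R_2/(R_1+R_2) = 14×82/302 = 3.8 V.
Assume saturation: I_D = (k_n/2)(V_GS − V_t)² with V_GS = V_G − I_D·R_S = 3.8 − 0.47·I_D.
Substituting gives 0.298·I_D² − 4.55·I_D + 10.6 = 0, with roots I_D = 2.86 or 12.4 mA.
The root I_D = 12.4 mA gives V_GS = -2.03 V ≤ V_t, so take I_D = 2.86 mA.
Then V_GS = 2.46 V and V_DS = V_DD − I_D(R_D+R_S) = 14 − 2.86×1.15 = 10.7 V.
Saturation requires V_DS ≥ V_GS − V_t = 1.46 V; 10.7 ≥ 1.46 ✓.

I_D ≈ 2.9 mA, V_DS ≈ 11 V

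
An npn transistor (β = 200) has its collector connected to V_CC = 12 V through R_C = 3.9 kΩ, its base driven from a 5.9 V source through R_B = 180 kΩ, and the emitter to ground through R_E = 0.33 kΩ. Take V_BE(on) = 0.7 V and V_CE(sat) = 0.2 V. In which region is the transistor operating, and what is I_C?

saturation; I_C ≈ 2.8 mA

Assume active: I_B = (5.9 − 0.7)/(180 + 201×0.33) = 0.0211 mA, I_C = β·I_B = 4.22 mA.
Then V_CE = 12 − 4.22×3.9 − 4.24×0.33 = -5.87 V < 0.2 V — the active assumption fails.
Re-solve with V_CE = 0.2 V. KCL at the emitter: V_E/R_E = (V_BB−0.7−V_E)/R_B + (V_CC−0.2−V_E)/R_C, giving V_E = 0.928 V.
I_C = (V_CC − 0.2 − V_E)/R_C = (11.8 − 0.928)/3.9 = 2.79 mA.
Check: I_B = (5.2 − 0.928)/180 = 0.0237 mA, and β·I_B = 4.75 mA > I_C, confirming saturation.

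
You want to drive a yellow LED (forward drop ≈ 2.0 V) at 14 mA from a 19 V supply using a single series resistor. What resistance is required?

R ≈ 1.2 kΩ

The resistor drops V_S − V_D = 19 − 2.0 = 17 V at 14 mA.
R = 17 V / 14 mA = 1.21 kΩ.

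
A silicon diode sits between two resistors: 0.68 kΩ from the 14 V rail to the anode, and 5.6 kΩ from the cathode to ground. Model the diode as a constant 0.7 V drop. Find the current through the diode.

I ≈ 2.1 mA

The two resistors are in series with the diode, so KVL gives 14 = I·0.68 + 0.7 + I·5.6.
I = (14 − 0.7) / (0.68 + 5.6) kΩ = 13.3 / 6.28 = 2.12 mA.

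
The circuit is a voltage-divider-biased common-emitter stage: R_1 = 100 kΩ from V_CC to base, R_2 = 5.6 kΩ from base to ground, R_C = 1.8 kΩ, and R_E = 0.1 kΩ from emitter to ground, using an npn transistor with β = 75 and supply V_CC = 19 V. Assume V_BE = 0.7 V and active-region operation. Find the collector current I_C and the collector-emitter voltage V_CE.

I_C ≈ 1.8 mA, V_CE ≈ 16 V

Thevenize the base divider: V_Th = V_CC·R_2/(R_1+R_2) = 19×5.6/106 = 1.01 V, R_Th = R_1‖R_2 = 5.3 kΩ.
Base-emitter loop: V_Th = I_B·R_Th + V_BE + (β+1)I_B·R_E, so I_B = (1.01 − 0.7) / (5.3 + 76×0.1) = 0.0238 mA.
I_C = β·I_B = 75×0.0238 = 1.79 mA, and I_E = (β+1)I_B = 1.81 mA.
V_CE = V_CC − I_C·R_C − I_E·R_E = 19 − 1.79×1.8 − 1.81×0.1 = 15.6 V.
V_CE = 15.6 V > 0.2 V confirms active-region operation.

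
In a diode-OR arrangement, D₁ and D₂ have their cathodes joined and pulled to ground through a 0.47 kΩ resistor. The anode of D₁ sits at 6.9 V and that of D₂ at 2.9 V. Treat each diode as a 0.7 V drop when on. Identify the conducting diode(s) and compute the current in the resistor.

Assume both conduct. Then node N would need to be at both 6.9−0.7 = 6.2 V and 2.9−0.7 = 2.2 V, which is impossible.
Assume only D₁ conducts: V_N = 6.9 − 0.7 = 6.2 V, so I_R = 6.2/0.47 = 13.2 mA.
Check D₂: its anode-to-cathode voltage is 2.9 − 6.2 = -3.3 V < 0.7 V, so it is off. The assumption is consistent.

Only D₁ conducts; I_R ≈ 13 mA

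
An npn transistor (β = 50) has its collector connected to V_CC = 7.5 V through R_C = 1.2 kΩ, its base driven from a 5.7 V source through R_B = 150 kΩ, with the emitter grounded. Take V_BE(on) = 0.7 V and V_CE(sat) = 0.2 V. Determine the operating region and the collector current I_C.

active; I_C ≈ 1.7 mA

Assume active. Base-emitter loop: I_B = (V_BB − V_BE)/R_B = (5.7 − 0.7)/150 = 0.0333 mA.
I_C = β·I_B = 50×0.0333 = 1.67 mA.
V_CE = V_CC − I_C·R_C = 7.5 − 1.67×1.2 = 5.5 V > V_CE(sat), so the active-region assumption holds.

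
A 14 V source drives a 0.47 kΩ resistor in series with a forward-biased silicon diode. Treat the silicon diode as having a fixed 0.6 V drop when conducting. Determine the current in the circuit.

KVL around the loop: 14 = V_D + I·R = 0.6 + I × 0.47 kΩ.
So I = (14 − 0.6) / 0.47 kΩ = 13.4 / 0.47 = 28.5 mA.

I ≈ 29 mA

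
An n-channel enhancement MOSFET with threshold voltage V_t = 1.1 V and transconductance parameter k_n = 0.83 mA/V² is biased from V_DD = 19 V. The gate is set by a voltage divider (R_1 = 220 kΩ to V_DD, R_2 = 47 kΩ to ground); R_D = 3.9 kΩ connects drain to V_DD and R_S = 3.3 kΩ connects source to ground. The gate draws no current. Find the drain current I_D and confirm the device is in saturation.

V_G = V_DD·R_2/(R_1+R_2) = 19×47/267 = 3.34 V.
Assume saturation: I_D = (k_n/2)(V_GS − V_t)² with V_GS = V_G − I_D·R_S = 3.34 − 3.3·I_D.
Substituting gives 4.52·I_D² − 7.15·I_D + 2.09 = 0, with roots I_D = 0.387 or 1.19 mA.
The root I_D = 1.19 mA gives V_GS = -0.596 V ≤ V_t, so take I_D = 0.387 mA.
Then V_GS = 2.07 V and V_DS = V_DD − I_D(R_D+R_S) = 19 − 0.387×7.2 = 16.2 V.
Saturation requires V_DS ≥ V_GS − V_t = 0.966 V; 16.2 ≥ 0.966 ✓.

I_D ≈ 0.39 mA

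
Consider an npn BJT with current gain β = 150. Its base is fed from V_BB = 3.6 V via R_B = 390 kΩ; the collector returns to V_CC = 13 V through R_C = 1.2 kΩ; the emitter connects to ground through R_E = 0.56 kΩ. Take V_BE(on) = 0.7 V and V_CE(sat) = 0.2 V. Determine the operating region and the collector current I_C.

active; I_C ≈ 0.92 mA

Assume active. Base-emitter loop: I_B = (V_BB − V_BE)/(R_B + (β+1)R_E) = (3.6 − 0.7)/(390 + 151×0.56) = 0.00611 mA.
I_C = β·I_B = 150×0.00611 = 0.917 mA.
V_CE = V_CC − I_C·R_C − I_E·R_E = 13 − 0.917×1.2 − 0.923×0.56 = 11.4 V > V_CE(sat), so the active-region assumption holds.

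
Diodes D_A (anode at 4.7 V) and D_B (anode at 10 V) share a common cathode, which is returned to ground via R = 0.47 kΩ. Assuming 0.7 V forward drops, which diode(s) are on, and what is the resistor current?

Only D_B conducts; I_R ≈ 20 mA

Assume both conduct. Then node N would need to be at both 4.7−0.7 = 4 V and 10−0.7 = 9.3 V, which is impossible.
Assume only D_B conducts: V_N = 10 − 0.7 = 9.3 V, so I_R = 9.3/0.47 = 19.8 mA.
Check D_A: its anode-to-cathode voltage is 4.7 − 9.3 = -4.6 V < 0.7 V, so it is off. The assumption is consistent.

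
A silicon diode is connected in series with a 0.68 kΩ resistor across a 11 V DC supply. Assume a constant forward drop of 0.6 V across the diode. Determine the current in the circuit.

I ≈ 15 mA

KVL around the loop: 11 = V_D + I·R = 0.6 + I × 0.68 kΩ.
So I = (11 − 0.6) / 0.68 kΩ = 10.4 / 0.68 = 15.3 mA.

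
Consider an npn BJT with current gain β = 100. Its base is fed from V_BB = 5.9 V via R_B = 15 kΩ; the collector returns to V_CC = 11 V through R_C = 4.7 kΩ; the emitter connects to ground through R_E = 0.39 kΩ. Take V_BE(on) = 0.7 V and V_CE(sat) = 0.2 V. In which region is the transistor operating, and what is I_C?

saturation; I_C ≈ 2.1 mA

Assume active: I_B = (5.9 − 0.7)/(15 + 101×0.39) = 0.0956 mA, I_C = β·I_B = 9.56 mA.
Then V_CE = 11 − 9.56×4.7 − 9.66×0.39 = -37.7 V < 0.2 V — the active assumption fails.
Re-solve with V_CE = 0.2 V. KCL at the emitter: V_E/R_E = (V_BB−0.7−V_E)/R_B + (V_CC−0.2−V_E)/R_C, giving V_E = 0.93 V.
I_C = (V_CC − 0.2 − V_E)/R_C = (10.8 − 0.93)/4.7 = 2.1 mA.
Check: I_B = (5.2 − 0.93)/15 = 0.285 mA, and β·I_B = 28.5 mA > I_C, confirming saturation.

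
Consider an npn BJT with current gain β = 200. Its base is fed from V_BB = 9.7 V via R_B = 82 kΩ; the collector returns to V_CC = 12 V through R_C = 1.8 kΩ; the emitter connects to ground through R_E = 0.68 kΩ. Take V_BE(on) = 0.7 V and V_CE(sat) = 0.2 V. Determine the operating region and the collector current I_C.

saturation; I_C ≈ 4.7 mA

Assume active: I_B = (9.7 − 0.7)/(82 + 201×0.68) = 0.0412 mA, I_C = β·I_B = 8.23 mA.
Then V_CE = 12 − 8.23×1.8 − 8.27×0.68 = -8.44 V < 0.2 V — the active assumption fails.
Re-solve with V_CE = 0.2 V. KCL at the emitter: V_E/R_E = (V_BB−0.7−V_E)/R_B + (V_CC−0.2−V_E)/R_C, giving V_E = 3.27 V.
I_C = (V_CC − 0.2 − V_E)/R_C = (11.8 − 3.27)/1.8 = 4.74 mA.
Check: I_B = (9 − 3.27)/82 = 0.0699 mA, and β·I_B = 14 mA > I_C, confirming saturation.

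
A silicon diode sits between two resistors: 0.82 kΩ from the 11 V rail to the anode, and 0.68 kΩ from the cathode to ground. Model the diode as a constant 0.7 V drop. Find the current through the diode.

The two resistors are in series with the diode, so KVL gives 11 = I·0.82 + 0.7 + I·0.68.
I = (11 − 0.7) / (0.82 + 0.68) kΩ = 10.3 / 1.5 = 6.87 mA.

I ≈ 6.9 mA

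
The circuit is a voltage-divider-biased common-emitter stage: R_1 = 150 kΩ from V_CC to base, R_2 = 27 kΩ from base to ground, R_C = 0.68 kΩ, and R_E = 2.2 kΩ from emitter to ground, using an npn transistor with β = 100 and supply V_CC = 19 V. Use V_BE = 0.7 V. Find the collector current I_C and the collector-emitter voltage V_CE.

I_C ≈ 0.9 mA, V_CE ≈ 16 V

Thevenize the base divider: V_Th = V_CC·R_2/(R_1+R_2) = 19×27/177 = 2.9 V, R_Th = R_1‖R_2 = 22.9 kΩ.
Base-emitter loop: V_Th = I_B·R_Th + V_BE + (β+1)I_B·R_E, so I_B = (2.9 − 0.7) / (22.9 + 101×2.2) = 0.00897 mA.
I_C = β·I_B = 100×0.00897 = 0.897 mA, and I_E = (β+1)I_B = 0.906 mA.
V_CE = V_CC − I_C·R_C − I_E·R_E = 19 − 0.897×0.68 − 0.906×2.2 = 16.4 V.
V_CE = 16.4 V > 0.2 V confirms active-region operation.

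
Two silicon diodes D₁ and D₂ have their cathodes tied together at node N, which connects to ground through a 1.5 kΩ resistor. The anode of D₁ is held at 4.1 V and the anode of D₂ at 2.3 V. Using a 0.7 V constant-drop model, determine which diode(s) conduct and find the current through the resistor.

Only D₁ conducts; I_R ≈ 2.3 mA

Assume both conduct. Then node N would need to be at both 4.1−0.7 = 3.4 V and 2.3−0.7 = 1.6 V, which is impossible.
Assume only D₁ conducts: V_N = 4.1 − 0.7 = 3.4 V, so I_R = 3.4/1.5 = 2.27 mA.
Check D₂: its anode-to-cathode voltage is 2.3 − 3.4 = -1.1 V < 0.7 V, so it is off. The assumption is consistent.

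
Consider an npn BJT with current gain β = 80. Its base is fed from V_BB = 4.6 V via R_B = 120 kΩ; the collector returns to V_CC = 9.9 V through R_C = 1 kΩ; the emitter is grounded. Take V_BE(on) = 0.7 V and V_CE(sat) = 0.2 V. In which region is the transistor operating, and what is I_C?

Assume active. Base-emitter loop: I_B = (V_BB − V_BE)/R_B = (4.6 − 0.7)/120 = 0.0325 mA.
I_C = β·I_B = 80×0.0325 = 2.6 mA.
V_CE = V_CC − I_C·R_C = 9.9 − 2.6×1 = 7.3 V > V_CE(sat), so the active-region assumption holds.

active; I_C ≈ 2.6 mA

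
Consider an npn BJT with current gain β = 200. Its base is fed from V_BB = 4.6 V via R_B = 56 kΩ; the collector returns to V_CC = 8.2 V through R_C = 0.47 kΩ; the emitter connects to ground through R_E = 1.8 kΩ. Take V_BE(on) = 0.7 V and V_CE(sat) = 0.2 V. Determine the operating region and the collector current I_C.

active; I_C ≈ 1.9 mA

Assume active. Base-emitter loop: I_B = (V_BB − V_BE)/(R_B + (β+1)R_E) = (4.6 − 0.7)/(56 + 201×1.8) = 0.00933 mA.
I_C = β·I_B = 200×0.00933 = 1.87 mA.
V_CE = V_CC − I_C·R_C − I_E·R_E = 8.2 − 1.87×0.47 − 1.88×1.8 = 3.95 V > V_CE(sat), so the active-region assumption holds.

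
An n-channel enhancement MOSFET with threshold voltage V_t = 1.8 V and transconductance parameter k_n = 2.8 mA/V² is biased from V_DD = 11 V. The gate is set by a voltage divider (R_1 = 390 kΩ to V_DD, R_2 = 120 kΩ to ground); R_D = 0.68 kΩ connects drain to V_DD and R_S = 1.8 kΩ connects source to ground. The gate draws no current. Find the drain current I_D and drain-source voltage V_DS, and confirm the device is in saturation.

I_D ≈ 0.22 mA, V_DS ≈ 10 V

V_G = V_DD·R_2/(R_1+R_2) = 11×120/510 = 2.59 V.
Assume saturation: I_D = (k_n/2)(V_GS − V_t)² with V_GS = V_G − I_D·R_S = 2.59 − 1.8·I_D.
Substituting gives 4.54·I_D² − 4.97·I_D + 0.87 = 0, with roots I_D = 0.218 or 0.878 mA.
The root I_D = 0.878 mA gives V_GS = 1.01 V ≤ V_t, so take I_D = 0.218 mA.
Then V_GS = 2.2 V and V_DS = V_DD − I_D(R_D+R_S) = 11 − 0.218×2.48 = 10.5 V.
Saturation requires V_DS ≥ V_GS − V_t = 0.395 V; 10.5 ≥ 0.395 ✓.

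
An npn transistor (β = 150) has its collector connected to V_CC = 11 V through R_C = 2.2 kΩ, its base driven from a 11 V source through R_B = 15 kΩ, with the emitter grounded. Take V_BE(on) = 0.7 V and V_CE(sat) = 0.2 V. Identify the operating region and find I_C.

Assume active: I_B = (11 − 0.7)/15 = 0.687 mA, giving I_C = β·I_B = 103 mA.
But then V_CE = 11 − 103×2.2 = -216 V < V_CE(sat) = 0.2 V — impossible in the active region.
So the transistor is saturated. With V_CE = 0.2 V, I_C = (V_CC − 0.2)/R_C = 10.8/2.2 = 4.91 mA.
Check: β·I_B = 103 mA > I_C = 4.91 mA, confirming saturation.

saturation; I_C ≈ 4.9 mA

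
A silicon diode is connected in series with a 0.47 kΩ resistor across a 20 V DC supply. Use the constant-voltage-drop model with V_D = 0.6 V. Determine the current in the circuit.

I ≈ 41 mA

KVL around the loop: 20 = V_D + I·R = 0.6 + I × 0.47 kΩ.
So I = (20 − 0.6) / 0.47 kΩ = 19.4 / 0.47 = 41.3 mA.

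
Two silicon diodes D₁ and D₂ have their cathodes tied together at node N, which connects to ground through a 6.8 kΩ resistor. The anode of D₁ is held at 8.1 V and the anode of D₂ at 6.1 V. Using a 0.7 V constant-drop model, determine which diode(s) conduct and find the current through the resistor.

Only D₁ conducts; I_R ≈ 1.1 mA

Assume both conduct. Then node N would need to be at both 8.1−0.7 = 7.4 V and 6.1−0.7 = 5.4 V, which is impossible.
Assume only D₁ conducts: V_N = 8.1 − 0.7 = 7.4 V, so I_R = 7.4/6.8 = 1.09 mA.
Check D₂: its anode-to-cathode voltage is 6.1 − 7.4 = -1.3 V < 0.7 V, so it is off. The assumption is consistent.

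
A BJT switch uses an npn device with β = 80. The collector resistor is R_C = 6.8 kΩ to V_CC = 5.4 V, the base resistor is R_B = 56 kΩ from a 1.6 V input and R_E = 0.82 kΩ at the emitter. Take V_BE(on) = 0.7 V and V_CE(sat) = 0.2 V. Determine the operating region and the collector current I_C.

Assume active. Base-emitter loop: I_B = (V_BB − V_BE)/(R_B + (β+1)R_E) = (1.6 − 0.7)/(56 + 81×0.82) = 0.00735 mA.
I_C = β·I_B = 80×0.00735 = 0.588 mA.
V_CE = V_CC − I_C·R_C − I_E·R_E = 5.4 − 0.588×6.8 − 0.595×0.82 = 0.912 V > V_CE(sat), so the active-region assumption holds.

active; I_C ≈ 0.59 mA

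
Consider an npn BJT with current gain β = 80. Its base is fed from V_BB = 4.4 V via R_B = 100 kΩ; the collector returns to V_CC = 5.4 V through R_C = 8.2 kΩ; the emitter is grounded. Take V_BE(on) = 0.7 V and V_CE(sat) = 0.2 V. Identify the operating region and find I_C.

Assume active: I_B = (4.4 − 0.7)/100 = 0.037 mA, giving I_C = β·I_B = 2.96 mA.
But then V_CE = 5.4 − 2.96×8.2 = -18.9 V < V_CE(sat) = 0.2 V — impossible in the active region.
So the transistor is saturated. With V_CE = 0.2 V, I_C = (V_CC − 0.2)/R_C = 5.2/8.2 = 0.634 mA.
Check: β·I_B = 2.96 mA > I_C = 0.634 mA, confirming saturation.

saturation; I_C ≈ 0.63 mA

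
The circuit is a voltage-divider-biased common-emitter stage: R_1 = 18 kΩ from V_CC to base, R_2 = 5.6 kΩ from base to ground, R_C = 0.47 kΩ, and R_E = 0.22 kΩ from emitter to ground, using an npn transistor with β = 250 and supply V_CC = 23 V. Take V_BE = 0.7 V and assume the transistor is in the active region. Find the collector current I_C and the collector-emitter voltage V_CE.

I_C ≈ 20 mA, V_CE ≈ 9.2 V

Thevenize the base divider: V_Th = V_CC·R_2/(R_1+R_2) = 23×5.6/23.6 = 5.46 V, R_Th = R_1‖R_2 = 4.27 kΩ.
Base-emitter loop: V_Th = I_B·R_Th + V_BE + (β+1)I_B·R_E, so I_B = (5.46 − 0.7) / (4.27 + 251×0.22) = 0.08 mA.
I_C = β·I_B = 250×0.08 = 20 mA, and I_E = (β+1)I_B = 20.1 mA.
V_CE = V_CC − I_C·R_C − I_E·R_E = 23 − 20×0.47 − 20.1×0.22 = 9.19 V.
V_CE = 9.19 V > 0.2 V confirms active-region operation.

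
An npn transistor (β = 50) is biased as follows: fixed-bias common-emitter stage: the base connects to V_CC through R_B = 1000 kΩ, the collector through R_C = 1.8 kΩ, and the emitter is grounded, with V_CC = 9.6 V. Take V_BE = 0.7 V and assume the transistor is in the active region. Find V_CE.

V_CE ≈ 8.8 V

Base loop: V_CC = I_B·R_B + V_BE, so I_B = (9.6 − 0.7)/1000 kΩ = 0.0089 mA.
In the active region I_C = β·I_B = 50 × 0.0089 = 0.445 mA.
Collector loop: V_CE = V_CC − I_C·R_C = 9.6 − 0.445×1.8 = 8.8 V.
Since V_CE = 8.8 V > V_CE(sat) ≈ 0.2 V, the transistor is in the active region as assumed.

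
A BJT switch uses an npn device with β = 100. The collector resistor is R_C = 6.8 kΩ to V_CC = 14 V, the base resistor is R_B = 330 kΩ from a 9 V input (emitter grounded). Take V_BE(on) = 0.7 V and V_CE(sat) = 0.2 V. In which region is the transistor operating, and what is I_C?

saturation; I_C ≈ 2 mA

Assume active: I_B = (9 − 0.7)/330 = 0.0252 mA, giving I_C = β·I_B = 2.52 mA.
But then V_CE = 14 − 2.52×6.8 = -3.1 V < V_CE(sat) = 0.2 V — impossible in the active region.
So the transistor is saturated. With V_CE = 0.2 V, I_C = (V_CC − 0.2)/R_C = 13.8/6.8 = 2.03 mA.
Check: β·I_B = 2.52 mA > I_C = 2.03 mA, confirming saturation.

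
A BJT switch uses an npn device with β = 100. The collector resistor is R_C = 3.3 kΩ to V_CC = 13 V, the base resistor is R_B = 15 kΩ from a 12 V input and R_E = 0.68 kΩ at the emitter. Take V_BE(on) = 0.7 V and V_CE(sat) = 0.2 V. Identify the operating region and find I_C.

Assume active: I_B = (12 − 0.7)/(15 + 101×0.68) = 0.135 mA, I_C = β·I_B = 13.5 mA.
Then V_CE = 13 − 13.5×3.3 − 13.6×0.68 = -40.8 V < 0.2 V — the active assumption fails.
Re-solve with V_CE = 0.2 V. KCL at the emitter: V_E/R_E = (V_BB−0.7−V_E)/R_B + (V_CC−0.2−V_E)/R_C, giving V_E = 2.52 V.
I_C = (V_CC − 0.2 − V_E)/R_C = (12.8 − 2.52)/3.3 = 3.12 mA.
Check: I_B = (11.3 − 2.52)/15 = 0.586 mA, and β·I_B = 58.6 mA > I_C, confirming saturation.

saturation; I_C ≈ 3.1 mA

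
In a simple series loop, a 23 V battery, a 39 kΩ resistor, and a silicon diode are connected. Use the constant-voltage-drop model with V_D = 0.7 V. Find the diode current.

KVL around the loop: 23 = V_D + I·R = 0.7 + I × 39 kΩ.
So I = (23 − 0.7) / 39 kΩ = 22.3 / 39 = 0.572 mA.

I ≈ 0.57 mA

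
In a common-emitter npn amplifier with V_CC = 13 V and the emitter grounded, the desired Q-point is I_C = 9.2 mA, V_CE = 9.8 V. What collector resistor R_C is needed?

R_C ≈ 0.35 kΩ

Collector loop: V_CC = I_C·R_C + V_CE.
R_C = (V_CC − V_CE)/I_C = (13 − 9.8)/9.2 = 0.348 kΩ.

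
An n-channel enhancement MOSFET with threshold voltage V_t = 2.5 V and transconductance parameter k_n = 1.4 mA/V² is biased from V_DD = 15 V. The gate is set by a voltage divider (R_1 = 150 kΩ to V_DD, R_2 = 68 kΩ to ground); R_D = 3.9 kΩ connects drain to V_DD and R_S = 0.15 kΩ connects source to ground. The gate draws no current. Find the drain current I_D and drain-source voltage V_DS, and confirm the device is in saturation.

V_G = V_DD·R_2/(R_1+R_2) = 15×68/218 = 4.68 V.
Assume saturation: I_D = (k_n/2)(V_GS − V_t)² with V_GS = V_G − I_D·R_S = 4.68 − 0.15·I_D.
Substituting gives 0.0158·I_D² − 1.46·I_D + 3.32 = 0, with roots I_D = 2.34 or 90.2 mA.
The root I_D = 90.2 mA gives V_GS = -8.85 V ≤ V_t, so take I_D = 2.34 mA.
Then V_GS = 4.33 V and V_DS = V_DD − I_D(R_D+R_S) = 15 − 2.34×4.05 = 5.53 V.
Saturation requires V_DS ≥ V_GS − V_t = 1.83 V; 5.53 ≥ 1.83 ✓.

I_D ≈ 2.3 mA, V_DS ≈ 5.5 V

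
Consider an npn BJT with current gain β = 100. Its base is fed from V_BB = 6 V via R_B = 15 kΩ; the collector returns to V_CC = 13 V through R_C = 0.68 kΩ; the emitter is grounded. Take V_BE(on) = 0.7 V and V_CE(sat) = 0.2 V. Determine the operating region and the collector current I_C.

saturation; I_C ≈ 19 mA

Assume active: I_B = (6 − 0.7)/15 = 0.353 mA, giving I_C = β·I_B = 35.3 mA.
But then V_CE = 13 − 35.3×0.68 = -11 V < V_CE(sat) = 0.2 V — impossible in the active region.
So the transistor is saturated. With V_CE = 0.2 V, I_C = (V_CC − 0.2)/R_C = 12.8/0.68 = 18.8 mA.
Check: β·I_B = 35.3 mA > I_C = 18.8 mA, confirming saturation.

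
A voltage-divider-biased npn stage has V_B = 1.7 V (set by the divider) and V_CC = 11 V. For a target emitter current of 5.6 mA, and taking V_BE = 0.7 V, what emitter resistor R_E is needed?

V_E = V_B − V_BE = 1.7 − 0.7 = 1 V.
R_E = V_E / I_E = 1 / 5.6 = 0.179 kΩ.

R_E ≈ 0.18 kΩ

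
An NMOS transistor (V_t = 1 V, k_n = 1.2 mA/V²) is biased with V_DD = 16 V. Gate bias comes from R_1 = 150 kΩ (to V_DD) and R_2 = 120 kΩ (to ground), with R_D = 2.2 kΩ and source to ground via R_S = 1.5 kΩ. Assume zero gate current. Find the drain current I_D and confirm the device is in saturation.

V_G = V_DD·R_2/(R_1+R_2) = 16×120/270 = 7.11 V.
Assume saturation: I_D = (k_n/2)(V_GS − V_t)² with V_GS = V_G − I_D·R_S = 7.11 − 1.5·I_D.
Substituting gives 1.35·I_D² − 12·I_D + 22.4 = 0, with roots I_D = 2.67 or 6.22 mA.
The root I_D = 6.22 mA gives V_GS = -2.22 V ≤ V_t, so take I_D = 2.67 mA.
Then V_GS = 3.11 V and V_DS = V_DD − I_D(R_D+R_S) = 16 − 2.67×3.7 = 6.13 V.
Saturation requires V_DS ≥ V_GS − V_t = 2.11 V; 6.13 ≥ 2.11 ✓.

I_D ≈ 2.7 mA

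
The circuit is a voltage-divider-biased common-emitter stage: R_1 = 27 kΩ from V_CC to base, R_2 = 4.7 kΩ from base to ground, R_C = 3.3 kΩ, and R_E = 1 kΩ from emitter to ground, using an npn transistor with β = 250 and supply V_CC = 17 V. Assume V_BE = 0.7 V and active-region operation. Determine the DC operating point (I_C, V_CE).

I_C ≈ 1.8 mA, V_CE ≈ 9.3 V

Thevenize the base divider: V_Th = V_CC·R_2/(R_1+R_2) = 17×4.7/31.7 = 2.52 V, R_Th = R_1‖R_2 = 4 kΩ.
Base-emitter loop: V_Th = I_B·R_Th + V_BE + (β+1)I_B·R_E, so I_B = (2.52 − 0.7) / (4 + 251×1) = 0.00714 mA.
I_C = β·I_B = 250×0.00714 = 1.78 mA, and I_E = (β+1)I_B = 1.79 mA.
V_CE = V_CC − I_C·R_C − I_E·R_E = 17 − 1.78×3.3 − 1.79×1 = 9.32 V.
V_CE = 9.32 V > 0.2 V confirms active-region operation.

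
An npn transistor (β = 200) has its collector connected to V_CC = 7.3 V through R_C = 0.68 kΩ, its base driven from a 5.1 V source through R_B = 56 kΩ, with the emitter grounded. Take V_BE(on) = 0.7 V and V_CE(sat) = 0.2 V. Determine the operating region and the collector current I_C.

saturation; I_C ≈ 10 mA

Assume active: I_B = (5.1 − 0.7)/56 = 0.0786 mA, giving I_C = β·I_B = 15.7 mA.
But then V_CE = 7.3 − 15.7×0.68 = -3.39 V < V_CE(sat) = 0.2 V — impossible in the active region.
So the transistor is saturated. With V_CE = 0.2 V, I_C = (V_CC − 0.2)/R_C = 7.1/0.68 = 10.4 mA.
Check: β·I_B = 15.7 mA > I_C = 10.4 mA, confirming saturation.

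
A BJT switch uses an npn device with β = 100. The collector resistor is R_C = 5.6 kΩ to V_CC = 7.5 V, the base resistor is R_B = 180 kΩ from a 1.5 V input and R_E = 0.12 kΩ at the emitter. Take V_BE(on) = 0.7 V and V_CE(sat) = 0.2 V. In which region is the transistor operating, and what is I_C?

Assume active. Base-emitter loop: I_B = (V_BB − V_BE)/(R_B + (β+1)R_E) = (1.5 − 0.7)/(180 + 101×0.12) = 0.00416 mA.
I_C = β·I_B = 100×0.00416 = 0.416 mA.
V_CE = V_CC − I_C·R_C − I_E·R_E = 7.5 − 0.416×5.6 − 0.421×0.12 = 5.12 V > V_CE(sat), so the active-region assumption holds.

active; I_C ≈ 0.42 mA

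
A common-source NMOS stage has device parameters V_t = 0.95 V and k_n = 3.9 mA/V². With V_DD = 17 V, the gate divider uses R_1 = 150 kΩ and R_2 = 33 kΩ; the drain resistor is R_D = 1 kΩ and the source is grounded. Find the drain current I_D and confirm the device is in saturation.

V_G = V_DD·R_2/(R_1+R_2) = 17×33/183 = 3.07 V. With the source grounded, V_GS = V_G = 3.07 V.
Assume saturation: I_D = (k_n/2)(V_GS − V_t)² = (3.9/2)×(3.07 − 0.95)² = 1.95×2.12² = 8.73 mA.
V_DS = V_DD − I_D·R_D = 17 − 8.73×1 = 8.27 V.
Saturation requires V_DS ≥ V_GS − V_t = 2.12 V; 8.27 ≥ 2.12 ✓.

I_D ≈ 8.7 mA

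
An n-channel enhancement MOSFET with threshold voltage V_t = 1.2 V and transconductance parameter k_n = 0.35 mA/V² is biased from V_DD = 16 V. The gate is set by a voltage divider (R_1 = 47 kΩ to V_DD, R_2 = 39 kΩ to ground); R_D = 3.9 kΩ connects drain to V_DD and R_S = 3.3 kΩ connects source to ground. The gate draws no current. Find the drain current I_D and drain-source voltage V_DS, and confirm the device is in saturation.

I_D ≈ 1.1 mA, V_DS ≈ 8.2 V

V_G = V_DD·R_2/(R_1+R_2) = 16×39/86 = 7.26 V.
Assume saturation: I_D = (k_n/2)(V_GS − V_t)² with V_GS = V_G − I_D·R_S = 7.26 − 3.3·I_D.
Substituting gives 1.91·I_D² − 7.99·I_D + 6.42 = 0, with roots I_D = 1.08 or 3.11 mA.
The root I_D = 3.11 mA gives V_GS = -3.02 V ≤ V_t, so take I_D = 1.08 mA.
Then V_GS = 3.69 V and V_DS = V_DD − I_D(R_D+R_S) = 16 − 1.08×7.2 = 8.21 V.
Saturation requires V_DS ≥ V_GS − V_t = 2.49 V; 8.21 ≥ 2.49 ✓.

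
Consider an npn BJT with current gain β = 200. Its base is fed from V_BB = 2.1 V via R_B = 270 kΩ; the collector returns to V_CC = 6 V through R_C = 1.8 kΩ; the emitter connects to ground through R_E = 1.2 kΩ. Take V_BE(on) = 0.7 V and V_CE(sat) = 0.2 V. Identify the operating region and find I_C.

Assume active. Base-emitter loop: I_B = (V_BB − V_BE)/(R_B + (β+1)R_E) = (2.1 − 0.7)/(270 + 201×1.2) = 0.00274 mA.
I_C = β·I_B = 200×0.00274 = 0.548 mA.
V_CE = V_CC − I_C·R_C − I_E·R_E = 6 − 0.548×1.8 − 0.55×1.2 = 4.35 V > V_CE(sat), so the active-region assumption holds.

active; I_C ≈ 0.55 mA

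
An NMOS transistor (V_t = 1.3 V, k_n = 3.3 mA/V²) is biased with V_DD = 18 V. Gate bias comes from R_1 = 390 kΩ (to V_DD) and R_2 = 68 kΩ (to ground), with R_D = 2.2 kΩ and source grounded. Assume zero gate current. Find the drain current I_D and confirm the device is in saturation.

V_G = V_DD·R_2/(R_1+R_2) = 18×68/458 = 2.67 V. With the source grounded, V_GS = V_G = 2.67 V.
Assume saturation: I_D = (k_n/2)(V_GS − V_t)² = (3.3/2)×(2.67 − 1.3)² = 1.65×1.37² = 3.11 mA.
V_DS = V_DD − I_D·R_D = 18 − 3.11×2.2 = 11.2 V.
Saturation requires V_DS ≥ V_GS − V_t = 1.37 V; 11.2 ≥ 1.37 ✓.

I_D ≈ 3.1 mA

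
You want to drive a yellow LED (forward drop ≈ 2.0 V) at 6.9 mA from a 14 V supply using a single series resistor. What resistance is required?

R ≈ 1.7 kΩ

The resistor drops V_S − V_D = 14 − 2.0 = 12 V at 6.9 mA.
R = 12 V / 6.9 mA = 1.74 kΩ.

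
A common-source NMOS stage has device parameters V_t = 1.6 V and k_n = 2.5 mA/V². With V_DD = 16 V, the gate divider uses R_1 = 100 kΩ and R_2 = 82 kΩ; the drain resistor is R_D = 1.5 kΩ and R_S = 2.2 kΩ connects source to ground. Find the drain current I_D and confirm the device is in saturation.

I_D ≈ 2 mA

V_G = V_DD·R_2/(R_1+R_2) = 16×82/182 = 7.21 V.
Assume saturation: I_D = (k_n/2)(V_GS − V_t)² with V_GS = V_G − I_D·R_S = 7.21 − 2.2·I_D.
Substituting gives 6.05·I_D² − 31.8·I_D + 39.3 = 0, with roots I_D = 1.98 or 3.29 mA.
The root I_D = 3.29 mA gives V_GS = -0.0215 V ≤ V_t, so take I_D = 1.98 mA.
Then V_GS = 2.86 V and V_DS = V_DD − I_D(R_D+R_S) = 16 − 1.98×3.7 = 8.68 V.
Saturation requires V_DS ≥ V_GS − V_t = 1.26 V; 8.68 ≥ 1.26 ✓.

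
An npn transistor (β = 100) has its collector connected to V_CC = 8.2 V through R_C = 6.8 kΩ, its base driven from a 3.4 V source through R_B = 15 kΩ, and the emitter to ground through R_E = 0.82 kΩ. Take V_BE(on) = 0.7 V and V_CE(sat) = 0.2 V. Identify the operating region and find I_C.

saturation; I_C ≈ 1 mA

Assume active: I_B = (3.4 − 0.7)/(15 + 101×0.82) = 0.0276 mA, I_C = β·I_B = 2.76 mA.
Then V_CE = 8.2 − 2.76×6.8 − 2.79×0.82 = -12.9 V < 0.2 V — the active assumption fails.
Re-solve with V_CE = 0.2 V. KCL at the emitter: V_E/R_E = (V_BB−0.7−V_E)/R_B + (V_CC−0.2−V_E)/R_C, giving V_E = 0.946 V.
I_C = (V_CC − 0.2 − V_E)/R_C = (8 − 0.946)/6.8 = 1.04 mA.
Check: I_B = (2.7 − 0.946)/15 = 0.117 mA, and β·I_B = 11.7 mA > I_C, confirming saturation.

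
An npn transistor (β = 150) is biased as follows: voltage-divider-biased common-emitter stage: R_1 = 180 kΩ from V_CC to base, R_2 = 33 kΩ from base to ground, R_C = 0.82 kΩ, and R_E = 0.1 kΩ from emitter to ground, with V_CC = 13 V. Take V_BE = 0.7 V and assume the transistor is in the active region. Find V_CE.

V_CE ≈ 8.8 V

Thevenize the base divider: V_Th = V_CC·R_2/(R_1+R_2) = 13×33/213 = 2.01 V, R_Th = R_1‖R_2 = 27.9 kΩ.
Base-emitter loop: V_Th = I_B·R_Th + V_BE + (β+1)I_B·R_E, so I_B = (2.01 − 0.7) / (27.9 + 151×0.1) = 0.0306 mA.
I_C = β·I_B = 150×0.0306 = 4.59 mA, and I_E = (β+1)I_B = 4.62 mA.
V_CE = V_CC − I_C·R_C − I_E·R_E = 13 − 4.59×0.82 − 4.62×0.1 = 8.78 V.
V_CE = 8.78 V > 0.2 V confirms active-region operation.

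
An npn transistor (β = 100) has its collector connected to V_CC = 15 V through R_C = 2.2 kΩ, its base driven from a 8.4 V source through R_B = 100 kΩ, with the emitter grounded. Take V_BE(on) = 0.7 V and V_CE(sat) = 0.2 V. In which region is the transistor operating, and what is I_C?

saturation; I_C ≈ 6.7 mA

Assume active: I_B = (8.4 − 0.7)/100 = 0.077 mA, giving I_C = β·I_B = 7.7 mA.
But then V_CE = 15 − 7.7×2.2 = -1.94 V < V_CE(sat) = 0.2 V — impossible in the active region.
So the transistor is saturated. With V_CE = 0.2 V, I_C = (V_CC − 0.2)/R_C = 14.8/2.2 = 6.73 mA.
Check: β·I_B = 7.7 mA > I_C = 6.73 mA, confirming saturation.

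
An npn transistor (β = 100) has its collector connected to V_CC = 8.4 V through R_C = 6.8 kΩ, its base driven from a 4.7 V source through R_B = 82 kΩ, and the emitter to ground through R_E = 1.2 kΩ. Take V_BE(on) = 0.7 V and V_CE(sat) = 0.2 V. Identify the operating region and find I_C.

saturation; I_C ≈ 1 mA

Assume active: I_B = (4.7 − 0.7)/(82 + 101×1.2) = 0.0197 mA, I_C = β·I_B = 1.97 mA.
Then V_CE = 8.4 − 1.97×6.8 − 1.99×1.2 = -7.37 V < 0.2 V — the active assumption fails.
Re-solve with V_CE = 0.2 V. KCL at the emitter: V_E/R_E = (V_BB−0.7−V_E)/R_B + (V_CC−0.2−V_E)/R_C, giving V_E = 1.26 V.
I_C = (V_CC − 0.2 − V_E)/R_C = (8.2 − 1.26)/6.8 = 1.02 mA.
Check: I_B = (4 − 1.26)/82 = 0.0334 mA, and β·I_B = 3.34 mA > I_C, confirming saturation.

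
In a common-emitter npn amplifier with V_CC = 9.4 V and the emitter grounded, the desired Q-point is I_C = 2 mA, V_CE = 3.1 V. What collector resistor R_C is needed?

R_C ≈ 3.2 kΩ

Collector loop: V_CC = I_C·R_C + V_CE.
R_C = (V_CC − V_CE)/I_C = (9.4 − 3.1)/2 = 3.15 kΩ.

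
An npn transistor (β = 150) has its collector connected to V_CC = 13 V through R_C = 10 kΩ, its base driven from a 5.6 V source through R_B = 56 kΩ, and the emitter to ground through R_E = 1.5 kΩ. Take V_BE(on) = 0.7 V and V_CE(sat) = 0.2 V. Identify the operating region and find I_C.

saturation; I_C ≈ 1.1 mA

Assume active: I_B = (5.6 − 0.7)/(56 + 151×1.5) = 0.0173 mA, I_C = β·I_B = 2.6 mA.
Then V_CE = 13 − 2.6×10 − 2.62×1.5 = -16.9 V < 0.2 V — the active assumption fails.
Re-solve with V_CE = 0.2 V. KCL at the emitter: V_E/R_E = (V_BB−0.7−V_E)/R_B + (V_CC−0.2−V_E)/R_C, giving V_E = 1.74 V.
I_C = (V_CC − 0.2 − V_E)/R_C = (12.8 − 1.74)/10 = 1.11 mA.
Check: I_B = (4.9 − 1.74)/56 = 0.0564 mA, and β·I_B = 8.46 mA > I_C, confirming saturation.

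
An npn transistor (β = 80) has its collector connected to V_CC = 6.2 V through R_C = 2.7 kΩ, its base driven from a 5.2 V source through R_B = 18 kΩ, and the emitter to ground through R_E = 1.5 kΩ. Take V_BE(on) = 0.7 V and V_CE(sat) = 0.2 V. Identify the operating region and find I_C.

saturation; I_C ≈ 1.4 mA

Assume active: I_B = (5.2 − 0.7)/(18 + 81×1.5) = 0.0323 mA, I_C = β·I_B = 2.58 mA.
Then V_CE = 6.2 − 2.58×2.7 − 2.61×1.5 = -4.69 V < 0.2 V — the active assumption fails.
Re-solve with V_CE = 0.2 V. KCL at the emitter: V_E/R_E = (V_BB−0.7−V_E)/R_B + (V_CC−0.2−V_E)/R_C, giving V_E = 2.26 V.
I_C = (V_CC − 0.2 − V_E)/R_C = (6 − 2.26)/2.7 = 1.38 mA.
Check: I_B = (4.5 − 2.26)/18 = 0.124 mA, and β·I_B = 9.94 mA > I_C, confirming saturation.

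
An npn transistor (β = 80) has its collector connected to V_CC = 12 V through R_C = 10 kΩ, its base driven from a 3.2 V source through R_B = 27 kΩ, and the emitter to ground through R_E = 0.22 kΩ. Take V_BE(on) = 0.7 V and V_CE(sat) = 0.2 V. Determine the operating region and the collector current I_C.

Assume active: I_B = (3.2 − 0.7)/(27 + 81×0.22) = 0.0558 mA, I_C = β·I_B = 4.46 mA.
Then V_CE = 12 − 4.46×10 − 4.52×0.22 = -33.6 V < 0.2 V — the active assumption fails.
Re-solve with V_CE = 0.2 V. KCL at the emitter: V_E/R_E = (V_BB−0.7−V_E)/R_B + (V_CC−0.2−V_E)/R_C, giving V_E = 0.272 V.
I_C = (V_CC − 0.2 − V_E)/R_C = (11.8 − 0.272)/10 = 1.15 mA.
Check: I_B = (2.5 − 0.272)/27 = 0.0825 mA, and β·I_B = 6.6 mA > I_C, confirming saturation.

saturation; I_C ≈ 1.2 mA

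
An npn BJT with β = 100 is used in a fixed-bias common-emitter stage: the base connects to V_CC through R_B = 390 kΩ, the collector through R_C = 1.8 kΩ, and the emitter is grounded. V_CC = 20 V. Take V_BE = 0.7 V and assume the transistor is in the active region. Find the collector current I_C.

I_C ≈ 4.9 mA

Base loop: V_CC = I_B·R_B + V_BE, so I_B = (20 − 0.7)/390 kΩ = 0.0495 mA.
In the active region I_C = β·I_B = 100 × 0.0495 = 4.95 mA.
Collector loop: V_CE = V_CC − I_C·R_C = 20 − 4.95×1.8 = 11.1 V.
Since V_CE = 11.1 V > V_CE(sat) ≈ 0.2 V, the transistor is in the active region as assumed.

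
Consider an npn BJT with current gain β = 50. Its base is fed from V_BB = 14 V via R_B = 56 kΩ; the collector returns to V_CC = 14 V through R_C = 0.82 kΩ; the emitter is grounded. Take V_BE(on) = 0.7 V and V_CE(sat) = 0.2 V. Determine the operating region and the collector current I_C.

Assume active. Base-emitter loop: I_B = (V_BB − V_BE)/R_B = (14 − 0.7)/56 = 0.238 mA.
I_C = β·I_B = 50×0.238 = 11.9 mA.
V_CE = V_CC − I_C·R_C = 14 − 11.9×0.82 = 4.26 V > V_CE(sat), so the active-region assumption holds.

active; I_C ≈ 12 mA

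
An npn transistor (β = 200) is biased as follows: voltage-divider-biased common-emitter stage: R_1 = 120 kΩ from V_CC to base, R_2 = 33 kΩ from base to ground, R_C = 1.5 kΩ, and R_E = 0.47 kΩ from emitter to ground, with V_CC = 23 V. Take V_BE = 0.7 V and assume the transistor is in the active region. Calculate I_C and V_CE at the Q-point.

Thevenize the base divider: V_Th = V_CC·R_2/(R_1+R_2) = 23×33/153 = 4.96 V, R_Th = R_1‖R_2 = 25.9 kΩ.
Base-emitter loop: V_Th = I_B·R_Th + V_BE + (β+1)I_B·R_E, so I_B = (4.96 − 0.7) / (25.9 + 201×0.47) = 0.0354 mA.
I_C = β·I_B = 200×0.0354 = 7.08 mA, and I_E = (β+1)I_B = 7.12 mA.
V_CE = V_CC − I_C·R_C − I_E·R_E = 23 − 7.08×1.5 − 7.12×0.47 = 9.03 V.
V_CE = 9.03 V > 0.2 V confirms active-region operation.

I_C ≈ 7.1 mA, V_CE ≈ 9 V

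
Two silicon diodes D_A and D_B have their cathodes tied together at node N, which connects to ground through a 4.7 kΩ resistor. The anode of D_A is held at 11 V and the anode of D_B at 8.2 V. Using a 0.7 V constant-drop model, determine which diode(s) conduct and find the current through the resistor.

Assume both conduct. Then node N would need to be at both 11−0.7 = 10.3 V and 8.2−0.7 = 7.5 V, which is impossible.
Assume only D_A conducts: V_N = 11 − 0.7 = 10.3 V, so I_R = 10.3/4.7 = 2.19 mA.
Check D_B: its anode-to-cathode voltage is 8.2 − 10.3 = -2.1 V < 0.7 V, so it is off. The assumption is consistent.

Only D_A conducts; I_R ≈ 2.2 mA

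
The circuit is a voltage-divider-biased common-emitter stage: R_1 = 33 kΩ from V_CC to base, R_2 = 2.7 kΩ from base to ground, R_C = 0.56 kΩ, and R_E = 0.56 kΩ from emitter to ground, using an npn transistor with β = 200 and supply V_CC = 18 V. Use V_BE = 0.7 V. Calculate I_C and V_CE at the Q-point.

I_C ≈ 1.1 mA, V_CE ≈ 17 V

Thevenize the base divider: V_Th = V_CC·R_2/(R_1+R_2) = 18×2.7/35.7 = 1.36 V, R_Th = R_1‖R_2 = 2.5 kΩ.
Base-emitter loop: V_Th = I_B·R_Th + V_BE + (β+1)I_B·R_E, so I_B = (1.36 − 0.7) / (2.5 + 201×0.56) = 0.00575 mA.
I_C = β·I_B = 200×0.00575 = 1.15 mA, and I_E = (β+1)I_B = 1.16 mA.
V_CE = V_CC − I_C·R_C − I_E·R_E = 18 − 1.15×0.56 − 1.16×0.56 = 16.7 V.
V_CE = 16.7 V > 0.2 V confirms active-region operation.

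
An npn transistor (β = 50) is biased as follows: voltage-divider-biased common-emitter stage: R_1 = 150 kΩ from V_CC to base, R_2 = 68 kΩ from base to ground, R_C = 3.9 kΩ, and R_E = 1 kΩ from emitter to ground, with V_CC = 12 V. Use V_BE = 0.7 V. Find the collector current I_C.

I_C ≈ 1.6 mA

Thevenize the base divider: V_Th = V_CC·R_2/(R_1+R_2) = 12×68/218 = 3.74 V, R_Th = R_1‖R_2 = 46.8 kΩ.
Base-emitter loop: V_Th = I_B·R_Th + V_BE + (β+1)I_B·R_E, so I_B = (3.74 − 0.7) / (46.8 + 51×1) = 0.0311 mA.
I_C = β·I_B = 50×0.0311 = 1.56 mA, and I_E = (β+1)I_B = 1.59 mA.
V_CE = V_CC − I_C·R_C − I_E·R_E = 12 − 1.56×3.9 − 1.59×1 = 4.34 V.
V_CE = 4.34 V > 0.2 V confirms active-region operation.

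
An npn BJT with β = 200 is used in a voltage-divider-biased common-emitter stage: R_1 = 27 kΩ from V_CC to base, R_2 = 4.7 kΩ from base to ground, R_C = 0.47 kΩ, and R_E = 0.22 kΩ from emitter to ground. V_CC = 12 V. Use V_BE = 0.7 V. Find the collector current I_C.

Thevenize the base divider: V_Th = V_CC·R_2/(R_1+R_2) = 12×4.7/31.7 = 1.78 V, R_Th = R_1‖R_2 = 4 kΩ.
Base-emitter loop: V_Th = I_B·R_Th + V_BE + (β+1)I_B·R_E, so I_B = (1.78 − 0.7) / (4 + 201×0.22) = 0.0224 mA.
I_C = β·I_B = 200×0.0224 = 4.48 mA, and I_E = (β+1)I_B = 4.5 mA.
V_CE = V_CC − I_C·R_C − I_E·R_E = 12 − 4.48×0.47 − 4.5×0.22 = 8.91 V.
V_CE = 8.91 V > 0.2 V confirms active-region operation.

I_C ≈ 4.5 mA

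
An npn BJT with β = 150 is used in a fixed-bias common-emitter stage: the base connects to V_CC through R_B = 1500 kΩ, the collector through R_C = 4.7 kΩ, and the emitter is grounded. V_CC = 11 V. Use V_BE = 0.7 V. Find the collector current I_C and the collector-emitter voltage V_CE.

Base loop: V_CC = I_B·R_B + V_BE, so I_B = (11 − 0.7)/1500 kΩ = 0.00687 mA.
In the active region I_C = β·I_B = 150 × 0.00687 = 1.03 mA.
Collector loop: V_CE = V_CC − I_C·R_C = 11 − 1.03×4.7 = 6.16 V.
Since V_CE = 6.16 V > V_CE(sat) ≈ 0.2 V, the transistor is in the active region as assumed.

I_C ≈ 1 mA, V_CE ≈ 6.2 V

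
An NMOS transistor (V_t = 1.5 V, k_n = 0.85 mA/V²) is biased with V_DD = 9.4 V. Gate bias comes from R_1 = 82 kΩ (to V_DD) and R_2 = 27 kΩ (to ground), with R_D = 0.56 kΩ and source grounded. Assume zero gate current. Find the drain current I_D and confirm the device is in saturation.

V_G = V_DD·R_2/(R_1+R_2) = 9.4×27/109 = 2.33 V. With the source grounded, V_GS = V_G = 2.33 V.
Assume saturation: I_D = (k_n/2)(V_GS − V_t)² = (0.85/2)×(2.33 − 1.5)² = 0.425×0.828² = 0.292 mA.
V_DS = V_DD − I_D·R_D = 9.4 − 0.292×0.56 = 9.24 V.
Saturation requires V_DS ≥ V_GS − V_t = 0.828 V; 9.24 ≥ 0.828 ✓.

I_D ≈ 0.29 mA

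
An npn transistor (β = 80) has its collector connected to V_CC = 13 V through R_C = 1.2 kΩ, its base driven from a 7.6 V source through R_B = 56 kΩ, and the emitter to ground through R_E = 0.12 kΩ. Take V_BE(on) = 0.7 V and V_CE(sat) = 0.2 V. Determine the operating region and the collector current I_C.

active; I_C ≈ 8.4 mA

Assume active. Base-emitter loop: I_B = (V_BB − V_BE)/(R_B + (β+1)R_E) = (7.6 − 0.7)/(56 + 81×0.12) = 0.105 mA.
I_C = β·I_B = 80×0.105 = 8.4 mA.
V_CE = V_CC − I_C·R_C − I_E·R_E = 13 − 8.4×1.2 − 8.5×0.12 = 1.9 V > V_CE(sat), so the active-region assumption holds.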